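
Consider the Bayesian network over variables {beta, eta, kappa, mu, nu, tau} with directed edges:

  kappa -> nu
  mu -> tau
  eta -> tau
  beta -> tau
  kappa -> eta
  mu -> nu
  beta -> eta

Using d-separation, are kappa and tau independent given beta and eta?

Yes

Enumerating the 3 paths from kappa to tau and testing each for blocking by {beta, eta}:
Path 1: kappa → eta → tau
  eta is a chain here and eta is conditioned on, so the path is blocked at eta.
Path 2: kappa → eta ← beta → tau
  beta is a fork here and beta is conditioned on, so the path is blocked at beta.
Path 3: kappa → nu ← mu → tau
  nu is a collider here and neither nu nor any of its descendants is conditioned on, so the collider stays closed — the path is blocked at nu.
Since every path is blocked, d-separation holds.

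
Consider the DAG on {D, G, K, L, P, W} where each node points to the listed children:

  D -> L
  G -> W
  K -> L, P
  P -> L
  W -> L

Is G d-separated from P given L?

2 paths connect G and P; each must be blocked for d-separation to hold:
Path 1: G → W → L ← P
  W is a chain and W is not conditioned on; L is a collider and L is conditioned on, which opens it — no node blocks this path, so it is active.
Path 2: G → W → L ← K → P
  W is a chain and W is not conditioned on; L is a collider and L is conditioned on, which opens it; K is a fork and K is not conditioned on — no node blocks this path, so it is active.
Because an active path exists, G and P are not d-separated.

No — G and P are not d-separated given {L}.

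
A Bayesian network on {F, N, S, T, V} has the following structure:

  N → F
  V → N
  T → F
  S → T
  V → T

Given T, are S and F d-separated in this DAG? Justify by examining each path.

No

2 paths connect S and F; each must be blocked for d-separation to hold:
Path 1: S → T → F
  T is a chain here and T is conditioned on, so the path is blocked at T.
Path 2: S → T ← V → N → F
  T is a collider and T is conditioned on, which opens it; V is a fork and V is not conditioned on; N is a chain and N is not conditioned on — no node blocks this path, so it is active.
Because an active path exists, S and F are not d-separated.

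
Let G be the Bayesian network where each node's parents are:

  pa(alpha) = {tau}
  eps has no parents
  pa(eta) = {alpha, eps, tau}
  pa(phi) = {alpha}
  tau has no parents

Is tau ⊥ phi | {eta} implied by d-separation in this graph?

Enumerating the 2 paths from tau to phi and testing each for blocking by {eta}:
Path 1: tau → eta ← alpha → phi
  eta is a collider and eta is conditioned on, which opens it; alpha is a fork and alpha is not conditioned on — no node blocks this path, so it is active.
Path 2: tau → alpha → phi
  alpha is a chain and alpha is not conditioned on — no node blocks this path, so it is active.
Since the path tau → eta ← alpha → phi is active, tau and phi are not d-separated given {eta}.

No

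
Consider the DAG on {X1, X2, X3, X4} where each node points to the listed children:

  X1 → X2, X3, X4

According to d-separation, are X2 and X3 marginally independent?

There is one path between X2 and X3:
Path 1: X2 ← X1 → X3
  X1 is a fork and X1 is not conditioned on — no node blocks this path, so it is active.
Since the path X2 ← X1 → X3 is active, X2 and X3 are not d-separated given ∅.

No — X2 and X3 are not d-separated given ∅.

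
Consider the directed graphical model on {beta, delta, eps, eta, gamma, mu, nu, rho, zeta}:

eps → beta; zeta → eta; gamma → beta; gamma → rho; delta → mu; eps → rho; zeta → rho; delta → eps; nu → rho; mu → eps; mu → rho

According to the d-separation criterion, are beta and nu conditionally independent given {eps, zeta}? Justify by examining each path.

Yes

Enumerating the 4 paths from beta to nu and testing each for blocking by {eps, zeta}:
  1. beta ← gamma → rho ← nu — gamma:fork[open]; rho:collider[blocks] ⇒ blocked
  2. beta ← eps → rho ← nu — eps:fork[blocks]; rho:collider[blocks] ⇒ blocked
  3. beta ← eps ← mu → rho ← nu — eps:chain[blocks]; mu:fork[open]; rho:collider[blocks] ⇒ blocked
  4. beta ← eps ← delta → mu → rho ← nu — eps:chain[blocks]; delta:fork[open]; mu:chain[open]; rho:collider[blocks] ⇒ blocked
All paths are blocked; beta ⊥ nu | {eps, zeta} holds.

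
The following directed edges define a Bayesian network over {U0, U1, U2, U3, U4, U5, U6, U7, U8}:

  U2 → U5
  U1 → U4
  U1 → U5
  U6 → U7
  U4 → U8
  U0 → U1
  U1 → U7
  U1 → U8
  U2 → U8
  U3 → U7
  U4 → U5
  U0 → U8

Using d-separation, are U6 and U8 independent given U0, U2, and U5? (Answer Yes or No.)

Yes

Enumerating the 6 paths from U6 to U8 and testing each for blocking by {U0, U2, U5}:
Path 1: U6 → U7 ← U1 → U8
  U7 is a collider here and neither U7 nor any of its descendants is conditioned on, so the collider stays closed — the path is blocked at U7.
Path 2: U6 → U7 ← U1 → U5 ← U2 → U8
  U7 is a collider here and neither U7 nor any of its descendants is conditioned on, so the collider stays closed — the path is blocked at U7.
Path 3: U6 → U7 ← U1 → U5 ← U4 → U8
  U7 is a collider here and neither U7 nor any of its descendants is conditioned on, so the collider stays closed — the path is blocked at U7.
Path 4: U6 → U7 ← U1 → U4 → U8
  U7 is a collider here and neither U7 nor any of its descendants is conditioned on, so the collider stays closed — the path is blocked at U7.
Path 5: U6 → U7 ← U1 → U4 → U5 ← U2 → U8
  U7 is a collider here and neither U7 nor any of its descendants is conditioned on, so the collider stays closed — the path is blocked at U7.
Path 6: U6 → U7 ← U1 ← U0 → U8
  U7 is a collider here and neither U7 nor any of its descendants is conditioned on, so the collider stays closed — the path is blocked at U7.
Every path is blocked, so U6 and U8 are d-separated given {U0, U2, U5}.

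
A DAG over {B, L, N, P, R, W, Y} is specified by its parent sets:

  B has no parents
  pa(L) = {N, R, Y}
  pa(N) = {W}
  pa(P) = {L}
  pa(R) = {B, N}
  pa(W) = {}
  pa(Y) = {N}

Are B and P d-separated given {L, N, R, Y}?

Enumerating the 3 paths from B to P and testing each for blocking by {L, N, R, Y}:
Path 1: B → R → L → P
  R is a chain here and R is conditioned on, so the path is blocked at R.
Path 2: B → R ← N → L → P
  N is a fork here and N is conditioned on, so the path is blocked at N.
Path 3: B → R ← N → Y → L → P
  N is a fork here and N is conditioned on, so the path is blocked at N.
Every path is blocked, so B and P are d-separated given {L, N, R, Y}.

Yes — B and P are d-separated given {L, N, R, Y}.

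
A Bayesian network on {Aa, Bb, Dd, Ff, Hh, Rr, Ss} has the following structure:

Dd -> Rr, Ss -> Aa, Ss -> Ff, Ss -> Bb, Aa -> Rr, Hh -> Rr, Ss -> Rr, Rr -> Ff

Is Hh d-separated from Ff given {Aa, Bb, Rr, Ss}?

Yes

There are 3 undirected paths between Hh and Ff; checking each against the conditioning set {Aa, Bb, Rr, Ss}:
Path 1: Hh → Rr → Ff
  Rr is a chain here and Rr is conditioned on, so the path is blocked at Rr.
Path 2: Hh → Rr ← Aa ← Ss → Ff
  Aa is a chain here and Aa is conditioned on, so the path is blocked at Aa.
Path 3: Hh → Rr ← Ss → Ff
  Ss is a fork here and Ss is conditioned on, so the path is blocked at Ss.
Every path is blocked, so Hh and Ff are d-separated given {Aa, Bb, Rr, Ss}.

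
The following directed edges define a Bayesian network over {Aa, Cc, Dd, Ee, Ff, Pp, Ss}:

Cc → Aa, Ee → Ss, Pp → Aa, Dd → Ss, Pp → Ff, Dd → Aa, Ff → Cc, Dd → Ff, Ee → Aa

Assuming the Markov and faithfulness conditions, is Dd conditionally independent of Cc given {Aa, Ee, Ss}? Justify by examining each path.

We examine all 6 paths between Dd and Cc:
Path 1: Dd → Ff → Cc
  Ff is a chain and Ff is not conditioned on — no node blocks this path, so it is active.
Path 2: Dd → Ff ← Pp → Aa ← Cc
  Ff is a collider and its descendant Aa is conditioned on, which opens it; Pp is a fork and Pp is not conditioned on; Aa is a collider and Aa is conditioned on, which opens it — no node blocks this path, so it is active.
Path 3: Dd → Ss ← Ee → Aa ← Cc
  Ee is a fork here and Ee is conditioned on, so the path is blocked at Ee.
Path 4: Dd → Ss ← Ee → Aa ← Pp → Ff → Cc
  Ee is a fork here and Ee is conditioned on, so the path is blocked at Ee.
Path 5: Dd → Aa ← Cc
  Aa is a collider and Aa is conditioned on, which opens it — no node blocks this path, so it is active.
Path 6: Dd → Aa ← Pp → Ff → Cc
  Aa is a collider and Aa is conditioned on, which opens it; Pp is a fork and Pp is not conditioned on; Ff is a chain and Ff is not conditioned on — no node blocks this path, so it is active.
Because an active path exists, Dd and Cc are not d-separated.

No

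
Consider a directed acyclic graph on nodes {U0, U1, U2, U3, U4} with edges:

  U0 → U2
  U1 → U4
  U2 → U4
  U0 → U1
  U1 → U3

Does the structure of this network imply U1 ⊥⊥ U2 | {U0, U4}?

There are 2 undirected paths between U1 and U2; checking each against the conditioning set {U0, U4}:
Path 1: U1 → U4 ← U2
  U4 is a collider and U4 is conditioned on, which opens it — no node blocks this path, so it is active.
Path 2: U1 ← U0 → U2
  U0 is a fork here and U0 is conditioned on, so the path is blocked at U0.
Because an active path exists, U1 and U2 are not d-separated.

No — U1 and U2 are not d-separated given {U0, U4}.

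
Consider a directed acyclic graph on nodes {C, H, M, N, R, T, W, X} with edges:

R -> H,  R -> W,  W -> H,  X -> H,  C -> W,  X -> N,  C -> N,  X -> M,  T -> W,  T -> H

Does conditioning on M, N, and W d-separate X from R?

We examine all 6 paths between X and R:
Path 1: X → H ← R
  H is a collider here and neither H nor any of its descendants is conditioned on, so the collider stays closed — the path is blocked at H.
Path 2: X → H ← T → W ← R
  H is a collider here and neither H nor any of its descendants is conditioned on, so the collider stays closed — the path is blocked at H.
Path 3: X → H ← W ← R
  H is a collider here and neither H nor any of its descendants is conditioned on, so the collider stays closed — the path is blocked at H.
Path 4: X → N ← C → W → H ← R
  W is a chain here and W is conditioned on, so the path is blocked at W.
Path 5: X → N ← C → W ← R
  N is a collider and N is conditioned on, which opens it; C is a fork and C is not conditioned on; W is a collider and W is conditioned on, which opens it — no node blocks this path, so it is active.
Path 6: X → N ← C → W ← T → H ← R
  H is a collider here and neither H nor any of its descendants is conditioned on, so the collider stays closed — the path is blocked at H.
Because an active path exists, X and R are not d-separated.

No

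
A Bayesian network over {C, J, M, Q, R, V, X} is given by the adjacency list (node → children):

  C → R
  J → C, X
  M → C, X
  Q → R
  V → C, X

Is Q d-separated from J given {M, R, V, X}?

There are 3 undirected paths between Q and J; checking each against the conditioning set {M, R, V, X}:
  1. Q → R ← C ← M → X ← J — R:collider[open]; C:chain[open]; M:fork[blocks]; X:collider[open] ⇒ blocked
  2. Q → R ← C ← J — R:collider[open]; C:chain[open] ⇒ active
  3. Q → R ← C ← V → X ← J — R:collider[open]; C:chain[open]; V:fork[blocks]; X:collider[open] ⇒ blocked
Because an active path exists, Q and J are not d-separated.

No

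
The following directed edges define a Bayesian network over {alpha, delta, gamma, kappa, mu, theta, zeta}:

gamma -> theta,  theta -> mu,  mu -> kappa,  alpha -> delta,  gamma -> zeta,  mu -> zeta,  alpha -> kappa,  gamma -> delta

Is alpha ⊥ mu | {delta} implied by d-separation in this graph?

We examine all 3 paths between alpha and mu:
  1. alpha → kappa ← mu — kappa:collider[blocks] ⇒ blocked
  2. alpha → delta ← gamma → zeta ← mu — delta:collider[open]; gamma:fork[open]; zeta:collider[blocks] ⇒ blocked
  3. alpha → delta ← gamma → theta → mu — delta:collider[open]; gamma:fork[open]; theta:chain[open] ⇒ active
Because an active path exists, alpha and mu are not d-separated.

No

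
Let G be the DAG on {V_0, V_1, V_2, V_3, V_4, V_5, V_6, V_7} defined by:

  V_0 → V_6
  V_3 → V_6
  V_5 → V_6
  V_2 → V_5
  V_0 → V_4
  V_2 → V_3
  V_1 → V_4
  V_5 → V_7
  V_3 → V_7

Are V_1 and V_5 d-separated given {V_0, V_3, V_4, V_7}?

Yes — V_1 and V_5 are d-separated given {V_0, V_3, V_4, V_7}.

We examine all 3 paths between V_1 and V_5:
  1. V_1 → V_4 ← V_0 → V_6 ← V_3 ← V_2 → V_5 — V_4:collider[open]; V_0:fork[blocks]; V_6:collider[blocks]; V_3:chain[blocks]; V_2:fork[open] ⇒ blocked
  2. V_1 → V_4 ← V_0 → V_6 ← V_3 → V_7 ← V_5 — V_4:collider[open]; V_0:fork[blocks]; V_6:collider[blocks]; V_3:fork[blocks]; V_7:collider[open] ⇒ blocked
  3. V_1 → V_4 ← V_0 → V_6 ← V_5 — V_4:collider[open]; V_0:fork[blocks]; V_6:collider[blocks] ⇒ blocked
Since every path is blocked, d-separation holds.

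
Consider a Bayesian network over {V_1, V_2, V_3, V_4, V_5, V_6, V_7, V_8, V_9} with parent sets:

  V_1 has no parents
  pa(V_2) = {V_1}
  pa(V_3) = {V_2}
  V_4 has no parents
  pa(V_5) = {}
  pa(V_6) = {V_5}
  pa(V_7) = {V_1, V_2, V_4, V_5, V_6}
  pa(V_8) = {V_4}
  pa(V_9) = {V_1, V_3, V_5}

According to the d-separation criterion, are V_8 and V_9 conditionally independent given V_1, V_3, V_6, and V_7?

No

There are 6 undirected paths between V_8 and V_9; checking each against the conditioning set {V_1, V_3, V_6, V_7}:
  1. V_8 ← V_4 → V_7 ← V_5 → V_9 — V_4:fork[open]; V_7:collider[open]; V_5:fork[open] ⇒ active
  2. V_8 ← V_4 → V_7 ← V_6 ← V_5 → V_9 — V_4:fork[open]; V_7:collider[open]; V_6:chain[blocks]; V_5:fork[open] ⇒ blocked
  3. V_8 ← V_4 → V_7 ← V_1 → V_9 — V_4:fork[open]; V_7:collider[open]; V_1:fork[blocks] ⇒ blocked
  4. V_8 ← V_4 → V_7 ← V_1 → V_2 → V_3 → V_9 — V_4:fork[open]; V_7:collider[open]; V_1:fork[blocks]; V_2:chain[open]; V_3:chain[blocks] ⇒ blocked
  5. V_8 ← V_4 → V_7 ← V_2 ← V_1 → V_9 — V_4:fork[open]; V_7:collider[open]; V_2:chain[open]; V_1:fork[blocks] ⇒ blocked
  6. V_8 ← V_4 → V_7 ← V_2 → V_3 → V_9 — V_4:fork[open]; V_7:collider[open]; V_2:fork[open]; V_3:chain[blocks] ⇒ blocked
At least one path is unblocked, so d-separation fails.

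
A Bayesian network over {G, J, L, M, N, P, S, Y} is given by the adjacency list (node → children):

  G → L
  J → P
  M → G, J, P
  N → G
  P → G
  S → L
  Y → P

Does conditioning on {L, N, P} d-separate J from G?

No

We examine all 4 paths between J and G:
  1. J → P ← M → G — P:collider[open]; M:fork[open] ⇒ active
  2. J → P → G — P:chain[blocks] ⇒ blocked
  3. J ← M → P → G — M:fork[open]; P:chain[blocks] ⇒ blocked
  4. J ← M → G — M:fork[open] ⇒ active
Since the path J → P ← M → G is active, J and G are not d-separated given {L, N, P}.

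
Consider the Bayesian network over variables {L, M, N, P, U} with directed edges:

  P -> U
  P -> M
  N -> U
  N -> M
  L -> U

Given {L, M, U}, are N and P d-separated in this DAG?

No

There are 2 undirected paths between N and P; checking each against the conditioning set {L, M, U}:
Path 1: N → M ← P
  M is a collider and M is conditioned on, which opens it — no node blocks this path, so it is active.
Path 2: N → U ← P
  U is a collider and U is conditioned on, which opens it — no node blocks this path, so it is active.
Since the path N → M ← P is active, N and P are not d-separated given {L, M, U}.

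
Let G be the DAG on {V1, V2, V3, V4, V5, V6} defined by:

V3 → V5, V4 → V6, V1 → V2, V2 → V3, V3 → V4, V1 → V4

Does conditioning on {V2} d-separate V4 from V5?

Enumerating the 2 paths from V4 to V5 and testing each for blocking by {V2}:
Path 1: V4 ← V1 → V2 → V3 → V5
  V2 is a chain here and V2 is conditioned on, so the path is blocked at V2.
Path 2: V4 ← V3 → V5
  V3 is a fork and V3 is not conditioned on — no node blocks this path, so it is active.
At least one path is unblocked, so d-separation fails.

No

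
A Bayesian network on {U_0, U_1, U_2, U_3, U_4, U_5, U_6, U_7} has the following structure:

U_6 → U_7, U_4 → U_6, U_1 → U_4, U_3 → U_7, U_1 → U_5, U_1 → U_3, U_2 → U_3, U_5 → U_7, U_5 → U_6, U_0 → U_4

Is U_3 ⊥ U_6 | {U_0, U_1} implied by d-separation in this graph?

Yes

6 paths connect U_3 and U_6; each must be blocked for d-separation to hold:
Path 1: U_3 ← U_1 → U_5 → U_6
  U_1 is a fork here and U_1 is conditioned on, so the path is blocked at U_1.
Path 2: U_3 ← U_1 → U_5 → U_7 ← U_6
  U_1 is a fork here and U_1 is conditioned on, so the path is blocked at U_1.
Path 3: U_3 ← U_1 → U_4 → U_6
  U_1 is a fork here and U_1 is conditioned on, so the path is blocked at U_1.
Path 4: U_3 → U_7 ← U_5 ← U_1 → U_4 → U_6
  U_7 is a collider here and neither U_7 nor any of its descendants is conditioned on, so the collider stays closed — the path is blocked at U_7.
Path 5: U_3 → U_7 ← U_5 → U_6
  U_7 is a collider here and neither U_7 nor any of its descendants is conditioned on, so the collider stays closed — the path is blocked at U_7.
Path 6: U_3 → U_7 ← U_6
  U_7 is a collider here and neither U_7 nor any of its descendants is conditioned on, so the collider stays closed — the path is blocked at U_7.
Every path is blocked, so U_3 and U_6 are d-separated given {U_0, U_1}.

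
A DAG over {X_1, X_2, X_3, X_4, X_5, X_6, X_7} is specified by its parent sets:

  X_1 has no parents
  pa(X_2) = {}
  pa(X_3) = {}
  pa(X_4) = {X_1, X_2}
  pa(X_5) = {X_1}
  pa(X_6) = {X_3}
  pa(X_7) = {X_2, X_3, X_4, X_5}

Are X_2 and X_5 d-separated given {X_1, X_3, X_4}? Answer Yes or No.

Yes

We examine all 4 paths between X_2 and X_5:
  1. X_2 → X_4 ← X_1 → X_5 — X_4:collider[open]; X_1:fork[blocks] ⇒ blocked
  2. X_2 → X_4 → X_7 ← X_5 — X_4:chain[blocks]; X_7:collider[blocks] ⇒ blocked
  3. X_2 → X_7 ← X_5 — X_7:collider[blocks] ⇒ blocked
  4. X_2 → X_7 ← X_4 ← X_1 → X_5 — X_7:collider[blocks]; X_4:chain[blocks]; X_1:fork[blocks] ⇒ blocked
All paths are blocked; X_2 ⊥ X_5 | {X_1, X_3, X_4} holds.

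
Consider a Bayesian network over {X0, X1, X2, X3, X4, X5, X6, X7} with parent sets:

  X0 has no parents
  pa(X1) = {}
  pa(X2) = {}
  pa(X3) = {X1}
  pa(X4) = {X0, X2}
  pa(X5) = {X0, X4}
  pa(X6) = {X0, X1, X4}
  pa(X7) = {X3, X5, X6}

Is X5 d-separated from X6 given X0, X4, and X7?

No

We examine all 6 paths between X5 and X6:
  1. X5 ← X0 → X6 — X0:fork[blocks] ⇒ blocked
  2. X5 ← X0 → X4 → X6 — X0:fork[blocks]; X4:chain[blocks] ⇒ blocked
  3. X5 → X7 ← X6 — X7:collider[open] ⇒ active
  4. X5 → X7 ← X3 ← X1 → X6 — X7:collider[open]; X3:chain[open]; X1:fork[open] ⇒ active
  5. X5 ← X4 → X6 — X4:fork[blocks] ⇒ blocked
  6. X5 ← X4 ← X0 → X6 — X4:chain[blocks]; X0:fork[blocks] ⇒ blocked
Since the path X5 → X7 ← X6 is active, X5 and X6 are not d-separated given {X0, X4, X7}.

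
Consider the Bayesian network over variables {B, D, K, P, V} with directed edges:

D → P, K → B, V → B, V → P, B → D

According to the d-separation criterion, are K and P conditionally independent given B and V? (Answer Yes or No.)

Yes — K and P are d-separated given {B, V}.

Enumerating the 2 paths from K to P and testing each for blocking by {B, V}:
Path 1: K → B ← V → P
  V is a fork here and V is conditioned on, so the path is blocked at V.
Path 2: K → B → D → P
  B is a chain here and B is conditioned on, so the path is blocked at B.
Every path is blocked, so K and P are d-separated given {B, V}.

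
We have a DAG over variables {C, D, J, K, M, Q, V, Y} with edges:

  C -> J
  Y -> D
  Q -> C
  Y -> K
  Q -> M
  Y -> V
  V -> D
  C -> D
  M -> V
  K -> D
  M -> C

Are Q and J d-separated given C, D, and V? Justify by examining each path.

Enumerating the 5 paths from Q to J and testing each for blocking by {C, D, V}:
Path 1: Q → C → J
  C is a chain here and C is conditioned on, so the path is blocked at C.
Path 2: Q → M → V ← Y → K → D ← C → J
  C is a fork here and C is conditioned on, so the path is blocked at C.
Path 3: Q → M → V ← Y → D ← C → J
  C is a fork here and C is conditioned on, so the path is blocked at C.
Path 4: Q → M → V → D ← C → J
  V is a chain here and V is conditioned on, so the path is blocked at V.
Path 5: Q → M → C → J
  C is a chain here and C is conditioned on, so the path is blocked at C.
Since every path is blocked, d-separation holds.

Yes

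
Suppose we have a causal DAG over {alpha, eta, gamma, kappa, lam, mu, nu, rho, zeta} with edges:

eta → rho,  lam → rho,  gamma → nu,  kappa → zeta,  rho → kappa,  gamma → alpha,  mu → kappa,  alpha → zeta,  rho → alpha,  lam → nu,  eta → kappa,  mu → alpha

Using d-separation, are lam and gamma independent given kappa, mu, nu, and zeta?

We examine all 6 paths between lam and gamma:
  1. lam → nu ← gamma — nu:collider[open] ⇒ active
  2. lam → rho → kappa ← mu → alpha ← gamma — rho:chain[open]; kappa:collider[open]; mu:fork[blocks]; alpha:collider[open] ⇒ blocked
  3. lam → rho → kappa → zeta ← alpha ← gamma — rho:chain[open]; kappa:chain[blocks]; zeta:collider[open]; alpha:chain[open] ⇒ blocked
  4. lam → rho ← eta → kappa ← mu → alpha ← gamma — rho:collider[open]; eta:fork[open]; kappa:collider[open]; mu:fork[blocks]; alpha:collider[open] ⇒ blocked
  5. lam → rho ← eta → kappa → zeta ← alpha ← gamma — rho:collider[open]; eta:fork[open]; kappa:chain[blocks]; zeta:collider[open]; alpha:chain[open] ⇒ blocked
  6. lam → rho → alpha ← gamma — rho:chain[open]; alpha:collider[open] ⇒ active
At least one path is unblocked, so d-separation fails.

No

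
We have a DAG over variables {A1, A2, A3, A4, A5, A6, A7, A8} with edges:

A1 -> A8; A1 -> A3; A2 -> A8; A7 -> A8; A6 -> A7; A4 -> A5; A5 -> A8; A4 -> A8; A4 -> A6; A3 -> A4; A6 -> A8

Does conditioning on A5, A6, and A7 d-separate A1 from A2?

Yes — A1 and A2 are d-separated given {A5, A6, A7}.

We examine all 5 paths between A1 and A2:
Path 1: A1 → A3 → A4 → A5 → A8 ← A2
  A5 is a chain here and A5 is conditioned on, so the path is blocked at A5.
Path 2: A1 → A3 → A4 → A8 ← A2
  A8 is a collider here and neither A8 nor any of its descendants is conditioned on, so the collider stays closed — the path is blocked at A8.
Path 3: A1 → A3 → A4 → A6 → A8 ← A2
  A6 is a chain here and A6 is conditioned on, so the path is blocked at A6.
Path 4: A1 → A3 → A4 → A6 → A7 → A8 ← A2
  A6 is a chain here and A6 is conditioned on, so the path is blocked at A6.
Path 5: A1 → A8 ← A2
  A8 is a collider here and neither A8 nor any of its descendants is conditioned on, so the collider stays closed — the path is blocked at A8.
All paths are blocked; A1 ⊥ A2 | {A5, A6, A7} holds.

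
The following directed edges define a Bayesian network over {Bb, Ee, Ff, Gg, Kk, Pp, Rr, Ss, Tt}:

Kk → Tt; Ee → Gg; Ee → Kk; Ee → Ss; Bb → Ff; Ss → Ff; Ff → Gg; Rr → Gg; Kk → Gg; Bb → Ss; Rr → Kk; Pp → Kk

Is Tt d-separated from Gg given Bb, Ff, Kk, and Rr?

Yes

5 paths connect Tt and Gg; each must be blocked for d-separation to hold:
Path 1: Tt ← Kk → Gg
  Kk is a fork here and Kk is conditioned on, so the path is blocked at Kk.
Path 2: Tt ← Kk ← Rr → Gg
  Kk is a chain here and Kk is conditioned on, so the path is blocked at Kk.
Path 3: Tt ← Kk ← Ee → Ss → Ff → Gg
  Kk is a chain here and Kk is conditioned on, so the path is blocked at Kk.
Path 4: Tt ← Kk ← Ee → Ss ← Bb → Ff → Gg
  Kk is a chain here and Kk is conditioned on, so the path is blocked at Kk.
Path 5: Tt ← Kk ← Ee → Gg
  Kk is a chain here and Kk is conditioned on, so the path is blocked at Kk.
Since every path is blocked, d-separation holds.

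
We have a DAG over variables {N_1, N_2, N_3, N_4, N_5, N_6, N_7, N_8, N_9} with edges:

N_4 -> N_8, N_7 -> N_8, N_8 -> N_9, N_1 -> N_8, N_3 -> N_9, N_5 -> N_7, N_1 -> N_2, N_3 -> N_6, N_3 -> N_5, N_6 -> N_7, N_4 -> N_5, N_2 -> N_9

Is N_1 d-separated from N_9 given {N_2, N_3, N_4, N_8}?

Enumerating the 6 paths from N_1 to N_9 and testing each for blocking by {N_2, N_3, N_4, N_8}:
Path 1: N_1 → N_2 → N_9
  N_2 is a chain here and N_2 is conditioned on, so the path is blocked at N_2.
Path 2: N_1 → N_8 ← N_4 → N_5 ← N_3 → N_9
  N_4 is a fork here and N_4 is conditioned on, so the path is blocked at N_4.
Path 3: N_1 → N_8 ← N_4 → N_5 → N_7 ← N_6 ← N_3 → N_9
  N_4 is a fork here and N_4 is conditioned on, so the path is blocked at N_4.
Path 4: N_1 → N_8 ← N_7 ← N_6 ← N_3 → N_9
  N_3 is a fork here and N_3 is conditioned on, so the path is blocked at N_3.
Path 5: N_1 → N_8 ← N_7 ← N_5 ← N_3 → N_9
  N_3 is a fork here and N_3 is conditioned on, so the path is blocked at N_3.
Path 6: N_1 → N_8 → N_9
  N_8 is a chain here and N_8 is conditioned on, so the path is blocked at N_8.
Since every path is blocked, d-separation holds.

Yes — N_1 and N_9 are d-separated given {N_2, N_3, N_4, N_8}.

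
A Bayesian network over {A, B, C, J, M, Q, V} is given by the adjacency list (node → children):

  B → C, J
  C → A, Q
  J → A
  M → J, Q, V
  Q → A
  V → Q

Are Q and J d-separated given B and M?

6 paths connect Q and J; each must be blocked for d-separation to hold:
  1. Q ← C ← B → J — C:chain[open]; B:fork[blocks] ⇒ blocked
  2. Q ← C → A ← J — C:fork[open]; A:collider[blocks] ⇒ blocked
  3. Q ← V ← M → J — V:chain[open]; M:fork[blocks] ⇒ blocked
  4. Q → A ← C ← B → J — A:collider[blocks]; C:chain[open]; B:fork[blocks] ⇒ blocked
  5. Q → A ← J — A:collider[blocks] ⇒ blocked
  6. Q ← M → J — M:fork[blocks] ⇒ blocked
Every path is blocked, so Q and J are d-separated given {B, M}.

Yes — Q and J are d-separated given {B, M}.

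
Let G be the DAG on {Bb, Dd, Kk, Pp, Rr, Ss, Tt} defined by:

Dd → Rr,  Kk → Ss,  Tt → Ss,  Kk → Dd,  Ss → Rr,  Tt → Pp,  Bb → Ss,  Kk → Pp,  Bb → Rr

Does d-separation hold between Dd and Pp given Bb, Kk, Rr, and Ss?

6 paths connect Dd and Pp; each must be blocked for d-separation to hold:
Path 1: Dd → Rr ← Bb → Ss ← Tt → Pp
  Bb is a fork here and Bb is conditioned on, so the path is blocked at Bb.
Path 2: Dd → Rr ← Bb → Ss ← Kk → Pp
  Bb is a fork here and Bb is conditioned on, so the path is blocked at Bb.
Path 3: Dd → Rr ← Ss ← Tt → Pp
  Ss is a chain here and Ss is conditioned on, so the path is blocked at Ss.
Path 4: Dd → Rr ← Ss ← Kk → Pp
  Ss is a chain here and Ss is conditioned on, so the path is blocked at Ss.
Path 5: Dd ← Kk → Ss ← Tt → Pp
  Kk is a fork here and Kk is conditioned on, so the path is blocked at Kk.
Path 6: Dd ← Kk → Pp
  Kk is a fork here and Kk is conditioned on, so the path is blocked at Kk.
Since every path is blocked, d-separation holds.

Yes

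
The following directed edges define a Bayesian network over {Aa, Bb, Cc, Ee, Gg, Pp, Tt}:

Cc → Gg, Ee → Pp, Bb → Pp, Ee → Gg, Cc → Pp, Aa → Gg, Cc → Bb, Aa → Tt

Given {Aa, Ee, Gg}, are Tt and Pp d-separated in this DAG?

Enumerating the 3 paths from Tt to Pp and testing each for blocking by {Aa, Ee, Gg}:
  1. Tt ← Aa → Gg ← Cc → Bb → Pp — Aa:fork[blocks]; Gg:collider[open]; Cc:fork[open]; Bb:chain[open] ⇒ blocked
  2. Tt ← Aa → Gg ← Cc → Pp — Aa:fork[blocks]; Gg:collider[open]; Cc:fork[open] ⇒ blocked
  3. Tt ← Aa → Gg ← Ee → Pp — Aa:fork[blocks]; Gg:collider[open]; Ee:fork[blocks] ⇒ blocked
All paths are blocked; Tt ⊥ Pp | {Aa, Ee, Gg} holds.

Yes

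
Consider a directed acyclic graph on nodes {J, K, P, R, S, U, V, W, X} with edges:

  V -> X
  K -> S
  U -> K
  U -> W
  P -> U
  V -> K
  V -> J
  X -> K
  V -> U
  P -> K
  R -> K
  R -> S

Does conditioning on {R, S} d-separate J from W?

We examine all 5 paths between J and W:
Path 1: J ← V → K ← P → U → W
  V is a fork and V is not conditioned on; K is a collider and its descendant S is conditioned on, which opens it; P is a fork and P is not conditioned on; U is a chain and U is not conditioned on — no node blocks this path, so it is active.
Path 2: J ← V → K ← U → W
  V is a fork and V is not conditioned on; K is a collider and its descendant S is conditioned on, which opens it; U is a fork and U is not conditioned on — no node blocks this path, so it is active.
Path 3: J ← V → U → W
  V is a fork and V is not conditioned on; U is a chain and U is not conditioned on — no node blocks this path, so it is active.
Path 4: J ← V → X → K ← P → U → W
  V is a fork and V is not conditioned on; X is a chain and X is not conditioned on; K is a collider and its descendant S is conditioned on, which opens it; P is a fork and P is not conditioned on; U is a chain and U is not conditioned on — no node blocks this path, so it is active.
Path 5: J ← V → X → K ← U → W
  V is a fork and V is not conditioned on; X is a chain and X is not conditioned on; K is a collider and its descendant S is conditioned on, which opens it; U is a fork and U is not conditioned on — no node blocks this path, so it is active.
At least one path is unblocked, so d-separation fails.

No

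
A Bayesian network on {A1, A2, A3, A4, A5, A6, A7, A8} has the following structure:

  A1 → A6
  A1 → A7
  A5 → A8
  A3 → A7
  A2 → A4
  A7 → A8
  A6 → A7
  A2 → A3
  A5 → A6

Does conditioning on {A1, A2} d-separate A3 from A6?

3 paths connect A3 and A6; each must be blocked for d-separation to hold:
Path 1: A3 → A7 ← A6
  A7 is a collider here and neither A7 nor any of its descendants is conditioned on, so the collider stays closed — the path is blocked at A7.
Path 2: A3 → A7 ← A1 → A6
  A7 is a collider here and neither A7 nor any of its descendants is conditioned on, so the collider stays closed — the path is blocked at A7.
Path 3: A3 → A7 → A8 ← A5 → A6
  A8 is a collider here and neither A8 nor any of its descendants is conditioned on, so the collider stays closed — the path is blocked at A8.
All paths are blocked; A3 ⊥ A6 | {A1, A2} holds.

Yes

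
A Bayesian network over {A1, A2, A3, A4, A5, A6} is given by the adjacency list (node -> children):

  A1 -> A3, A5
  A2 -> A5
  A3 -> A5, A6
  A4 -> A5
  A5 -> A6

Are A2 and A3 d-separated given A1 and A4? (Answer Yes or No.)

We examine all 3 paths between A2 and A3:
Path 1: A2 → A5 ← A1 → A3
  A5 is a collider here and neither A5 nor any of its descendants is conditioned on, so the collider stays closed — the path is blocked at A5.
Path 2: A2 → A5 → A6 ← A3
  A6 is a collider here and neither A6 nor any of its descendants is conditioned on, so the collider stays closed — the path is blocked at A6.
Path 3: A2 → A5 ← A3
  A5 is a collider here and neither A5 nor any of its descendants is conditioned on, so the collider stays closed — the path is blocked at A5.
All paths are blocked; A2 ⊥ A3 | {A1, A4} holds.

Yes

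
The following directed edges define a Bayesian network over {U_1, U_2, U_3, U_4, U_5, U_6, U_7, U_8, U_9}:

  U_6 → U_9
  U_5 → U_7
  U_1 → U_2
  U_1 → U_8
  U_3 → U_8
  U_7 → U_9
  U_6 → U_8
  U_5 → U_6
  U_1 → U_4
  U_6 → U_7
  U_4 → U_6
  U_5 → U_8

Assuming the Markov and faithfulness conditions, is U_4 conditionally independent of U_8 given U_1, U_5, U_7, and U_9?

We examine all 5 paths between U_4 and U_8:
Path 1: U_4 → U_6 → U_8
  U_6 is a chain and U_6 is not conditioned on — no node blocks this path, so it is active.
Path 2: U_4 → U_6 ← U_5 → U_8
  U_5 is a fork here and U_5 is conditioned on, so the path is blocked at U_5.
Path 3: U_4 → U_6 → U_9 ← U_7 ← U_5 → U_8
  U_7 is a chain here and U_7 is conditioned on, so the path is blocked at U_7.
Path 4: U_4 → U_6 → U_7 ← U_5 → U_8
  U_5 is a fork here and U_5 is conditioned on, so the path is blocked at U_5.
Path 5: U_4 ← U_1 → U_8
  U_1 is a fork here and U_1 is conditioned on, so the path is blocked at U_1.
Since the path U_4 → U_6 → U_8 is active, U_4 and U_8 are not d-separated given {U_1, U_5, U_7, U_9}.

No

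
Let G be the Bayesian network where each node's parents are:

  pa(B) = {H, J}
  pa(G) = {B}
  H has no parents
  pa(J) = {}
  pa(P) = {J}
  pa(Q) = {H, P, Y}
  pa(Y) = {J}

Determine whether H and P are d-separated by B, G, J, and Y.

Yes — H and P are d-separated given {B, G, J, Y}.

We examine all 4 paths between H and P:
  1. H → Q ← P — Q:collider[blocks] ⇒ blocked
  2. H → Q ← Y ← J → P — Q:collider[blocks]; Y:chain[blocks]; J:fork[blocks] ⇒ blocked
  3. H → B ← J → P — B:collider[open]; J:fork[blocks] ⇒ blocked
  4. H → B ← J → Y → Q ← P — B:collider[open]; J:fork[blocks]; Y:chain[blocks]; Q:collider[blocks] ⇒ blocked
Since every path is blocked, d-separation holds.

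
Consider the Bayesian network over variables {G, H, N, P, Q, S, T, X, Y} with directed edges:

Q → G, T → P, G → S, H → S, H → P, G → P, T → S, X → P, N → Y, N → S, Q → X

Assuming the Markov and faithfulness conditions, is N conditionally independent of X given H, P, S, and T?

We examine all 6 paths between N and X:
Path 1: N → S ← G → P ← X
  S is a collider and S is conditioned on, which opens it; G is a fork and G is not conditioned on; P is a collider and P is conditioned on, which opens it — no node blocks this path, so it is active.
Path 2: N → S ← G ← Q → X
  S is a collider and S is conditioned on, which opens it; G is a chain and G is not conditioned on; Q is a fork and Q is not conditioned on — no node blocks this path, so it is active.
Path 3: N → S ← H → P ← G ← Q → X
  H is a fork here and H is conditioned on, so the path is blocked at H.
Path 4: N → S ← H → P ← X
  H is a fork here and H is conditioned on, so the path is blocked at H.
Path 5: N → S ← T → P ← G ← Q → X
  T is a fork here and T is conditioned on, so the path is blocked at T.
Path 6: N → S ← T → P ← X
  T is a fork here and T is conditioned on, so the path is blocked at T.
Because an active path exists, N and X are not d-separated.

No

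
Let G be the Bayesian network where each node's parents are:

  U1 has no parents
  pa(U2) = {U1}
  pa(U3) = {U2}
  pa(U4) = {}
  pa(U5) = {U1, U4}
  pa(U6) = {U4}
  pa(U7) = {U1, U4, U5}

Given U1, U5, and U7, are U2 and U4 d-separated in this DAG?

Yes

4 paths connect U2 and U4; each must be blocked for d-separation to hold:
  1. U2 ← U1 → U7 ← U4 — U1:fork[blocks]; U7:collider[open] ⇒ blocked
  2. U2 ← U1 → U7 ← U5 ← U4 — U1:fork[blocks]; U7:collider[open]; U5:chain[blocks] ⇒ blocked
  3. U2 ← U1 → U5 → U7 ← U4 — U1:fork[blocks]; U5:chain[blocks]; U7:collider[open] ⇒ blocked
  4. U2 ← U1 → U5 ← U4 — U1:fork[blocks]; U5:collider[open] ⇒ blocked
Since every path is blocked, d-separation holds.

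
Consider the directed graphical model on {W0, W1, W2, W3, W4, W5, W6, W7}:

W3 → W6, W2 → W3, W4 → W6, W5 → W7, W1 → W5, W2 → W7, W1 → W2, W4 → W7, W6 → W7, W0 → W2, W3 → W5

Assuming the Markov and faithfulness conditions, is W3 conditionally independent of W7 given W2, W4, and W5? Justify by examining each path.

No

We examine all 6 paths between W3 and W7:
  1. W3 → W5 → W7 — W5:chain[blocks] ⇒ blocked
  2. W3 → W5 ← W1 → W2 → W7 — W5:collider[open]; W1:fork[open]; W2:chain[blocks] ⇒ blocked
  3. W3 ← W2 → W7 — W2:fork[blocks] ⇒ blocked
  4. W3 ← W2 ← W1 → W5 → W7 — W2:chain[blocks]; W1:fork[open]; W5:chain[blocks] ⇒ blocked
  5. W3 → W6 ← W4 → W7 — W6:collider[blocks]; W4:fork[blocks] ⇒ blocked
  6. W3 → W6 → W7 — W6:chain[open] ⇒ active
Since the path W3 → W6 → W7 is active, W3 and W7 are not d-separated given {W2, W4, W5}.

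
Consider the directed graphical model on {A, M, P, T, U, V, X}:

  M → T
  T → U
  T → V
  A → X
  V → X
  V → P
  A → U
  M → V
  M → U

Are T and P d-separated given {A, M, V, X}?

Yes

Enumerating the 5 paths from T to P and testing each for blocking by {A, M, V, X}:
Path 1: T → V → P
  V is a chain here and V is conditioned on, so the path is blocked at V.
Path 2: T ← M → V → P
  M is a fork here and M is conditioned on, so the path is blocked at M.
Path 3: T ← M → U ← A → X ← V → P
  M is a fork here and M is conditioned on, so the path is blocked at M.
Path 4: T → U ← A → X ← V → P
  U is a collider here and neither U nor any of its descendants is conditioned on, so the collider stays closed — the path is blocked at U.
Path 5: T → U ← M → V → P
  U is a collider here and neither U nor any of its descendants is conditioned on, so the collider stays closed — the path is blocked at U.
All paths are blocked; T ⊥ P | {A, M, V, X} holds.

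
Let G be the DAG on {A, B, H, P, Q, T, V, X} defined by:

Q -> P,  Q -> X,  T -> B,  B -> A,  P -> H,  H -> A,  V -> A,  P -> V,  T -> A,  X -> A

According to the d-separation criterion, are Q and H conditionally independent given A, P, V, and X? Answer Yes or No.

We examine all 4 paths between Q and H:
  1. Q → P → H — P:chain[blocks] ⇒ blocked
  2. Q → P → V → A ← H — P:chain[blocks]; V:chain[blocks]; A:collider[open] ⇒ blocked
  3. Q → X → A ← H — X:chain[blocks]; A:collider[open] ⇒ blocked
  4. Q → X → A ← V ← P → H — X:chain[blocks]; A:collider[open]; V:chain[blocks]; P:fork[blocks] ⇒ blocked
Since every path is blocked, d-separation holds.

Yes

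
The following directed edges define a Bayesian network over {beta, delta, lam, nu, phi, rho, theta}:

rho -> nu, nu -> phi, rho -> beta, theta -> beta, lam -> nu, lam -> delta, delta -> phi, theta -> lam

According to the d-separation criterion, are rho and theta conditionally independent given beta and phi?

No

Enumerating the 3 paths from rho to theta and testing each for blocking by {beta, phi}:
Path 1: rho → nu ← lam ← theta
  nu is a collider and its descendant phi is conditioned on, which opens it; lam is a chain and lam is not conditioned on — no node blocks this path, so it is active.
Path 2: rho → nu → phi ← delta ← lam ← theta
  nu is a chain and nu is not conditioned on; phi is a collider and phi is conditioned on, which opens it; delta is a chain and delta is not conditioned on; lam is a chain and lam is not conditioned on — no node blocks this path, so it is active.
Path 3: rho → beta ← theta
  beta is a collider and beta is conditioned on, which opens it — no node blocks this path, so it is active.
At least one path is unblocked, so d-separation fails.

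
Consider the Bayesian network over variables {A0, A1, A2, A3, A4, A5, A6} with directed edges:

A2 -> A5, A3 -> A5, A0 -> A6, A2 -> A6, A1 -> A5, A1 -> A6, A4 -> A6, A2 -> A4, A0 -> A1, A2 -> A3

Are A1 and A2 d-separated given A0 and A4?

6 paths connect A1 and A2; each must be blocked for d-separation to hold:
Path 1: A1 → A6 ← A2
  A6 is a collider here and neither A6 nor any of its descendants is conditioned on, so the collider stays closed — the path is blocked at A6.
Path 2: A1 → A6 ← A4 ← A2
  A6 is a collider here and neither A6 nor any of its descendants is conditioned on, so the collider stays closed — the path is blocked at A6.
Path 3: A1 ← A0 → A6 ← A2
  A0 is a fork here and A0 is conditioned on, so the path is blocked at A0.
Path 4: A1 ← A0 → A6 ← A4 ← A2
  A0 is a fork here and A0 is conditioned on, so the path is blocked at A0.
Path 5: A1 → A5 ← A2
  A5 is a collider here and neither A5 nor any of its descendants is conditioned on, so the collider stays closed — the path is blocked at A5.
Path 6: A1 → A5 ← A3 ← A2
  A5 is a collider here and neither A5 nor any of its descendants is conditioned on, so the collider stays closed — the path is blocked at A5.
All paths are blocked; A1 ⊥ A2 | {A0, A4} holds.

Yes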